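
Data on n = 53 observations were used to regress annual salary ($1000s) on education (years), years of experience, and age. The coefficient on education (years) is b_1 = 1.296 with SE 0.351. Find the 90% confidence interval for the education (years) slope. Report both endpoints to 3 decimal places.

df = n − k − 1 = 53 − 3 − 1 = 49.
t* = t_{0.05, 49} = 1.676551.
Margin = t* × SE = 1.676551 × 0.351 = 0.58847.
CI: 1.296 ± 0.58847 → (0.708, 1.884).
With 90% confidence, each one-unit increase in education (years) is associated with a change of between 0.708 and 1.884 $1000s in annual salary, holding the other predictors fixed.

(0.708, 1.884)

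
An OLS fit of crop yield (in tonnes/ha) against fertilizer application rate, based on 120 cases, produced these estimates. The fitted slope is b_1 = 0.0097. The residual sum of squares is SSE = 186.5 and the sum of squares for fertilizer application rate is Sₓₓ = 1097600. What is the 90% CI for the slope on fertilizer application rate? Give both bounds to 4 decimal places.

MSE = SSE/(n − 2) = 186.5/118 = 1.58051.
SE(b_1) = √(MSE/Sₓₓ) = √(1.58051/1097600) = 0.00119999.
df = n − 2 = 118.
t* = t_{0.05, 118} = 1.65787.
Margin = t* × SE = 1.65787 × 0.00119999 = 0.001989.
CI: 0.0097 ± 0.001989 → (0.0077, 0.0117).
With 90% confidence, each one-unit increase in fertilizer application rate is associated with a change of between 0.0077 and 0.0117 tonnes/ha in crop yield.

(0.0077, 0.0117)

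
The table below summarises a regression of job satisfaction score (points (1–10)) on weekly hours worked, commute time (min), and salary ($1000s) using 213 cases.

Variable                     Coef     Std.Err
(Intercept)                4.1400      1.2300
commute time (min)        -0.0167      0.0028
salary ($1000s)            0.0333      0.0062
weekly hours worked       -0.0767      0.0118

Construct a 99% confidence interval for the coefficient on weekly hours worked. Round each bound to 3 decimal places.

(-0.107, -0.046)

Read off: b = -0.0767, SE = 0.0118 for weekly hours worked.
df = n − k − 1 = 213 − 3 − 1 = 209.
t* = t_{0.005, 209} = 2.599557.
Margin = t* × SE = 2.599557 × 0.0118 = 0.03067.
CI: -0.0767 ± 0.03067 → (-0.107, -0.046).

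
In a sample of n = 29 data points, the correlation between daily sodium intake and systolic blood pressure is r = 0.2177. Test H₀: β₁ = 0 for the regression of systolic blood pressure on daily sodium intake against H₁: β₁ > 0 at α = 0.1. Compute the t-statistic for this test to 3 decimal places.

t = 1.159

t = r·√(n − 2)/√(1 − r²) = 0.2177·√27/√0.952607 = 1.159.
df = n − 2 = 27.
One-sided p ≈ 0.1283, which is ≥ 0.1, so fail to reject H₀.
The data do not give significant evidence of a linear association between daily sodium intake and systolic blood pressure.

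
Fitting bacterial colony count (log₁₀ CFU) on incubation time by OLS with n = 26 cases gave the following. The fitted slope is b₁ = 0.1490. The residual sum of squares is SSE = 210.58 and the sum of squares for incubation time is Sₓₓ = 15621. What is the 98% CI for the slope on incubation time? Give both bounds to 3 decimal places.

(0.090, 0.208)

MSE = SSE/(n − 2) = 210.58/24 = 8.77417.
SE(b₁) = √(MSE/Sₓₓ) = √(8.77417/15621) = 0.0237.
df = n − 2 = 24.
t* = t_{0.01, 24} = 2.492159.
Margin = t* × SE = 2.492159 × 0.0237 = 0.05906.
CI: 0.1490 ± 0.05906 → (0.090, 0.208).
With 98% confidence, each one-unit increase in incubation time is associated with a change of between 0.090 and 0.208 log₁₀ CFU in bacterial colony count.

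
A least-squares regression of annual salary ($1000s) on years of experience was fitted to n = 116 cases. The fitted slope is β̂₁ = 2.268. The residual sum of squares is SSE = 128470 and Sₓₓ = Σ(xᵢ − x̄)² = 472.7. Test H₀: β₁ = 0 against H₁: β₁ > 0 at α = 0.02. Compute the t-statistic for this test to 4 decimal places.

MSE = SSE/(n − 2) = 128470/114 = 1126.93.
SE(β̂₁) = √(MSE/Sₓₓ) = √(1126.93/472.7) = 1.54403.
t = 2.268 / 1.54403 = 1.4689.
df = n − 2 = 114.
One-sided p ≈ 0.0723, which is ≥ 0.02, so fail to reject H₀.
The data do not give significant evidence that the true slope on years of experience is positive.

t = 1.4689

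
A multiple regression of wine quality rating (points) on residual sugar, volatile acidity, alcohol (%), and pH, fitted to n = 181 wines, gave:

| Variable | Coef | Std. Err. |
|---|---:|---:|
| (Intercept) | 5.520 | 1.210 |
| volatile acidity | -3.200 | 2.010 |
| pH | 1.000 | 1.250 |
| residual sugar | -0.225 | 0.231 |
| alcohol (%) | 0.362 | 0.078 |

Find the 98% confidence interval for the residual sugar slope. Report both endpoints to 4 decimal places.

Read off: b = -0.225, SE = 0.231 for residual sugar.
df = n − k − 1 = 181 − 4 − 1 = 176.
t* = t_{0.01, 176} = 2.347722.
Margin = t* × SE = 2.347722 × 0.231 = 0.542324.
CI: -0.225 ± 0.542324 → (-0.7673, 0.3173).

(-0.7673, 0.3173)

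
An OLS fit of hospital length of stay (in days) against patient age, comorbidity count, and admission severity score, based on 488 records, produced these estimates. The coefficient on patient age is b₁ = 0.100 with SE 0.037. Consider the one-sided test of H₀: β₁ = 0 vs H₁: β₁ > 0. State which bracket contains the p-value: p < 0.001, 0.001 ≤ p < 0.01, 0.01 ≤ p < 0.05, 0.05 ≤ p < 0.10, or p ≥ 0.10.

0.001 ≤ p < 0.01

t = 0.100 / 0.037 = 2.703.
df = n − k − 1 = 488 − 3 − 1 = 484.
One-sided p = P(T_{484} > t) ≈ 0.0036.
So 0.001 ≤ p < 0.01.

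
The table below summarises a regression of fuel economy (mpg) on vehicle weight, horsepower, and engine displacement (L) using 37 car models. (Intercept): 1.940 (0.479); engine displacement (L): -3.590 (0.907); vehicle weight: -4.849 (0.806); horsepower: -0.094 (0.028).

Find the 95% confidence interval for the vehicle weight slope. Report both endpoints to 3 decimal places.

(-6.489, -3.209)

Read off: b = -4.849, SE = 0.806 for vehicle weight.
df = n − k − 1 = 37 − 3 − 1 = 33.
t* = t_{0.025, 33} = 2.034515.
Margin = t* × SE = 2.034515 × 0.806 = 1.63982.
CI: -4.849 ± 1.63982 → (-6.489, -3.209).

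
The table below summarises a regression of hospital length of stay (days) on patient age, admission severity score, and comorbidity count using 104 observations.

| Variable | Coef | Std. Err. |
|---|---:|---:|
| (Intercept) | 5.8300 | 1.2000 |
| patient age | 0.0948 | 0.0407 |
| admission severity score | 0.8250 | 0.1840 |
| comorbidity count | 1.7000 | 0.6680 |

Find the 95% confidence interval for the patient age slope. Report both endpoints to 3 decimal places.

(0.014, 0.176)

Read off: b = 0.0948, SE = 0.0407 for patient age.
df = n − k − 1 = 104 − 3 − 1 = 100.
t* = t_{0.025, 100} = 1.983972.
Margin = t* × SE = 1.983972 × 0.0407 = 0.08075.
CI: 0.0948 ± 0.08075 → (0.014, 0.176).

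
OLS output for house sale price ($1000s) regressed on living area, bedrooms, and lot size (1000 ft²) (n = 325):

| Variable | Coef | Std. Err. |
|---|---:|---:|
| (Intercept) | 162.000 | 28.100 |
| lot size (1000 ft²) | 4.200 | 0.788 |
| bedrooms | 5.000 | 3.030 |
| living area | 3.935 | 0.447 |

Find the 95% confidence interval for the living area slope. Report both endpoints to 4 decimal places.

Read off: b = 3.935, SE = 0.447 for living area.
df = n − k − 1 = 325 − 3 − 1 = 321.
t* = t_{0.025, 321} = 1.967382.
Margin = t* × SE = 1.967382 × 0.447 = 0.879420.
CI: 3.935 ± 0.879420 → (3.0556, 4.8144).

(3.0556, 4.8144)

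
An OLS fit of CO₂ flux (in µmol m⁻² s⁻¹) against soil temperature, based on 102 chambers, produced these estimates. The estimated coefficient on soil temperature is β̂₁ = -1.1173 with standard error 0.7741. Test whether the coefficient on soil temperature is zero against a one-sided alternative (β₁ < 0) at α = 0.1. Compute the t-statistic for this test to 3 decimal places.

t = -1.443

H₀: β₁ = 0 vs H₁: β₁ < 0.
t = (β̂₁ − β₁⁰)/SE = -1.1173 / 0.7741 = -1.443.
df = n − 2 = 102 − 2 = 100.
One-sided p ≈ 0.0760, which is < 0.1, so reject H₀.
There is evidence that the true slope on soil temperature is negative.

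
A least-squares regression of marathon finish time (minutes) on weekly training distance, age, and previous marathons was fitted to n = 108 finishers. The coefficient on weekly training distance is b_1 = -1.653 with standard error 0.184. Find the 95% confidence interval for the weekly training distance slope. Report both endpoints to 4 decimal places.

(-2.0179, -1.2881)

df = n − k − 1 = 108 − 3 − 1 = 104.
t* = t_{0.025, 104} = 1.983038.
Margin = t* × SE = 1.983038 × 0.184 = 0.364879.
CI: -1.653 ± 0.364879 → (-2.0179, -1.2881).
With 95% confidence, each one-unit increase in weekly training distance is associated with a change of between -2.0179 and -1.2881 minutes in marathon finish time, holding the other predictors fixed.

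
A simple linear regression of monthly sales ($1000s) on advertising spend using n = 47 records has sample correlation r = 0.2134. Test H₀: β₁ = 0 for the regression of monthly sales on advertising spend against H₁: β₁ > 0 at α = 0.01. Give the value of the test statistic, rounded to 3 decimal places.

t = 1.465

t = r·√(n − 2)/√(1 − r²) = 0.2134·√45/√0.95446 = 1.465.
df = n − 2 = 45.
One-sided p ≈ 0.0749, which is ≥ 0.01, so fail to reject H₀.
The data do not give significant evidence of a linear association between advertising spend and monthly sales.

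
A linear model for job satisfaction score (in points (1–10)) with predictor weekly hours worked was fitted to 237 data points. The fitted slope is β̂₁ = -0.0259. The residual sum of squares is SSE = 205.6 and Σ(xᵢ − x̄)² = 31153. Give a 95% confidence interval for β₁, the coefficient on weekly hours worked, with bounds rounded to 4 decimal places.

(-0.0363, -0.0155)

MSE = SSE/(n − 2) = 205.6/235 = 0.874894.
SE(β̂₁) = √(MSE/Sₓₓ) = √(0.874894/31153) = 0.00529941.
df = n − 2 = 235.
t* = t_{0.025, 235} = 1.97011.
Margin = t* × SE = 1.97011 × 0.00529941 = 0.010440.
CI: -0.0259 ± 0.010440 → (-0.0363, -0.0155).
With 95% confidence, each one-unit increase in weekly hours worked is associated with a change of between -0.0363 and -0.0155 points (1–10) in job satisfaction score.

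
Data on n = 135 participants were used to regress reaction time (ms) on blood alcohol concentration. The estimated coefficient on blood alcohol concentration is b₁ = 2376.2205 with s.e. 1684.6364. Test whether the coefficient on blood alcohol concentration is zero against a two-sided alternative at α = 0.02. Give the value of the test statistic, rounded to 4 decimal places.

t = 1.4105

H₀: β₁ = 0 vs H₁: β₁ ≠ 0.
t = (b₁ − β₁⁰)/SE = 2376.2205 / 1684.6364 = 1.4105.
df = n − 2 = 135 − 2 = 133.
Two-sided p ≈ 0.1607, which is ≥ 0.02, so fail to reject H₀.
The data do not give significant evidence of an association between blood alcohol concentration and reaction time.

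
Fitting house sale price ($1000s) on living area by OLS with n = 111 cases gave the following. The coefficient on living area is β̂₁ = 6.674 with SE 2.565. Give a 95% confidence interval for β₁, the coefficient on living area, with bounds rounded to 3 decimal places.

(1.590, 11.758)

df = n − 2 = 111 − 2 = 109.
t* = t_{0.025, 109} = 1.981967.
Margin = t* × SE = 1.981967 × 2.565 = 5.08375.
CI: 6.674 ± 5.08375 → (1.590, 11.758).
With 95% confidence, each one-unit increase in living area is associated with a change of between 1.590 and 11.758 $1000s in house sale price.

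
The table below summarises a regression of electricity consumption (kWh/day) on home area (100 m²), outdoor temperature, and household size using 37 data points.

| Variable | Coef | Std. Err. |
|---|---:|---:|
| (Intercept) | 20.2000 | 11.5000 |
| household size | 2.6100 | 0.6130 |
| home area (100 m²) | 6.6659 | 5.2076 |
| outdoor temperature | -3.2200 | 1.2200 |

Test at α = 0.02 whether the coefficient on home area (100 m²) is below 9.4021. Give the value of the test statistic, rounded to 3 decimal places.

t = -0.525

Read off: b = 6.6659, SE = 5.2076 for home area (100 m²).
H₀: β₁ = 9.4021 vs H₁: β₁ < 9.4021.
t = (6.6659 − 9.4021) / 5.2076 = -0.525.
df = n − k − 1 = 37 − 3 − 1 = 33.
One-sided p ≈ 0.3014, which is ≥ 0.02, so fail to reject H₀.
The data do not give significant evidence that the true slope on home area (100 m²) is below 9.4021 kWh/day per unit, holding the other predictors fixed.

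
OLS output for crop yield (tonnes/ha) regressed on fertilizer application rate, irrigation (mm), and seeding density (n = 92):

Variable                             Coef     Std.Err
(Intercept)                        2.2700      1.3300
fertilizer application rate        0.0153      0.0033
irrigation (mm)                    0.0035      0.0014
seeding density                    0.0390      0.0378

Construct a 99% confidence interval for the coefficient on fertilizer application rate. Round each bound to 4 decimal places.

(0.0066, 0.0240)

Read off: b = 0.0153, SE = 0.0033 for fertilizer application rate.
df = n − k − 1 = 92 − 3 − 1 = 88.
t* = t_{0.005, 88} = 2.632858.
Margin = t* × SE = 2.632858 × 0.0033 = 0.008688.
CI: 0.0153 ± 0.008688 → (0.0066, 0.0240).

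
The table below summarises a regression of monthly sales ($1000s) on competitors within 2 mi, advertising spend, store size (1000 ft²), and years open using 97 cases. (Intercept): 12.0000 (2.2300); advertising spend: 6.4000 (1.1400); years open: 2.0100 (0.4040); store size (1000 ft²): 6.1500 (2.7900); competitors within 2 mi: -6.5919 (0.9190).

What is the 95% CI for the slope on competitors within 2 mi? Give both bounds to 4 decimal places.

Read off: b = -6.5919, SE = 0.9190 for competitors within 2 mi.
df = n − k − 1 = 97 − 4 − 1 = 92.
t* = t_{0.025, 92} = 1.986086.
Margin = t* × SE = 1.986086 × 0.9190 = 1.825213.
CI: -6.5919 ± 1.825213 → (-8.4171, -4.7667).

(-8.4171, -4.7667)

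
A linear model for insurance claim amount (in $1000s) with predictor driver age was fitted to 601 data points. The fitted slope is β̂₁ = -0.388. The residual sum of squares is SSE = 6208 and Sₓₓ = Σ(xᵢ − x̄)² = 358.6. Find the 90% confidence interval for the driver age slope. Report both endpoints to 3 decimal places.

MSE = SSE/(n − 2) = 6208/599 = 10.3639.
SE(β̂₁) = √(MSE/Sₓₓ) = √(10.3639/358.6) = 0.170003.
df = n − 2 = 599.
t* = t_{0.05, 599} = 1.647401.
Margin = t* × SE = 1.647401 × 0.170003 = 0.28006.
CI: -0.388 ± 0.28006 → (-0.668, -0.108).
With 90% confidence, each one-unit increase in driver age is associated with a change of between -0.668 and -0.108 $1000s in insurance claim amount.

(-0.668, -0.108)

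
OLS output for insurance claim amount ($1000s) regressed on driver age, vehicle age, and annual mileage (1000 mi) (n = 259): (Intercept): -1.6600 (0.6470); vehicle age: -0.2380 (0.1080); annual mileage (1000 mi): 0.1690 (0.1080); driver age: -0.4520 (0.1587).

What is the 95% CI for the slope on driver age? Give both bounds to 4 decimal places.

(-0.7645, -0.1395)

Read off: b = -0.4520, SE = 0.1587 for driver age.
df = n − k − 1 = 259 − 3 − 1 = 255.
t* = t_{0.025, 255} = 1.969311.
Margin = t* × SE = 1.969311 × 0.1587 = 0.312530.
CI: -0.4520 ± 0.312530 → (-0.7645, -0.1395).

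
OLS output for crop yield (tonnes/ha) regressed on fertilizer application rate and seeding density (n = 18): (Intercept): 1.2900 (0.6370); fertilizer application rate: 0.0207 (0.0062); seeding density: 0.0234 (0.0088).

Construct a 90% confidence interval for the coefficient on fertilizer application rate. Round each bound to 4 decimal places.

Read off: b = 0.0207, SE = 0.0062 for fertilizer application rate.
df = n − k − 1 = 18 − 2 − 1 = 15.
t* = t_{0.05, 15} = 1.75305.
Margin = t* × SE = 1.75305 × 0.0062 = 0.010869.
CI: 0.0207 ± 0.010869 → (0.0098, 0.0316).

(0.0098, 0.0316)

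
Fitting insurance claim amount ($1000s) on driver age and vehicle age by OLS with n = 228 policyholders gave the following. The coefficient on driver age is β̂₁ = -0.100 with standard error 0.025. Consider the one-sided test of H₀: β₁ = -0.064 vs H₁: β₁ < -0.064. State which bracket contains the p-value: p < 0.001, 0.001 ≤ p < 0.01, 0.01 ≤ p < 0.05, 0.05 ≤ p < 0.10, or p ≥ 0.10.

t = (-0.100 − (-0.064)) / 0.025 = -1.440.
df = n − k − 1 = 228 − 2 − 1 = 225.
One-sided p = P(T_{225} < t) ≈ 0.0756.
So 0.05 ≤ p < 0.10.

0.05 ≤ p < 0.10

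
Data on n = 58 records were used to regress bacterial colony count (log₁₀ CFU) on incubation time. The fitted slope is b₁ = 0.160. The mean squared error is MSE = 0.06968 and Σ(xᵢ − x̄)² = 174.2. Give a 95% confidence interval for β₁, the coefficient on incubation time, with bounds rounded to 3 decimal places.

(0.120, 0.200)

SE(b₁) = √(MSE/Sₓₓ) = √(0.06968/174.2) = 0.02.
df = n − 2 = 56.
t* = t_{0.025, 56} = 2.003241.
Margin = t* × SE = 2.003241 × 0.02 = 0.04006.
CI: 0.160 ± 0.04006 → (0.120, 0.200).
With 95% confidence, each one-unit increase in incubation time is associated with a change of between 0.120 and 0.200 log₁₀ CFU in bacterial colony count.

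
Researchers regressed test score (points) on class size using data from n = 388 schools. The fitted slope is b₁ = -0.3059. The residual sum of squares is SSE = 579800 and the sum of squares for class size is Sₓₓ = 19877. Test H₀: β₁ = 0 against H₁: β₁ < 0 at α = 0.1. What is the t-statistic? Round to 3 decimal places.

t = -1.113

MSE = SSE/(n − 2) = 579800/386 = 1502.07.
SE(b₁) = √(MSE/Sₓₓ) = √(1502.07/19877) = 0.274897.
t = -0.3059 / 0.274897 = -1.113.
df = n − 2 = 386.
One-sided p ≈ 0.1332, which is ≥ 0.1, so fail to reject H₀.
The data do not give significant evidence that the true slope on class size is negative.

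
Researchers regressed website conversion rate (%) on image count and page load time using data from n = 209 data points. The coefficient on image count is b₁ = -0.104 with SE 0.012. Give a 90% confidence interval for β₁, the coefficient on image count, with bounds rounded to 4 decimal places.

(-0.1238, -0.0842)

df = n − k − 1 = 209 − 2 − 1 = 206.
t* = t_{0.05, 206} = 1.652284.
Margin = t* × SE = 1.652284 × 0.012 = 0.019827.
CI: -0.104 ± 0.019827 → (-0.1238, -0.0842).
With 90% confidence, each one-unit increase in image count is associated with a change of between -0.1238 and -0.0842 % in website conversion rate, holding the other predictors fixed.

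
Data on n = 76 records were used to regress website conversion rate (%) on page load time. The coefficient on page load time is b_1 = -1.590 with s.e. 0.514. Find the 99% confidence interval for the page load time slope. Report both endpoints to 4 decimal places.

df = n − 2 = 76 − 2 = 74.
t* = t_{0.005, 74} = 2.643913.
Margin = t* × SE = 2.643913 × 0.514 = 1.358971.
CI: -1.590 ± 1.358971 → (-2.9490, -0.2310).
With 99% confidence, each one-unit increase in page load time is associated with a change of between -2.9490 and -0.2310 % in website conversion rate.

(-2.9490, -0.2310)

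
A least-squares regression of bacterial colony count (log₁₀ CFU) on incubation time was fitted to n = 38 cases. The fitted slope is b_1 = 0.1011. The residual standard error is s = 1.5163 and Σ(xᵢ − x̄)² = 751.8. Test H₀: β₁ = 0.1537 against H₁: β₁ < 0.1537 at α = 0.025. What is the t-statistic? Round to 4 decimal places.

SE(b_1) = s/√Sₓₓ = 1.5163/√751.8 = 0.0553011.
t = (0.1011 − 0.1537) / 0.0553011 = -0.9512.
df = n − 2 = 36.
One-sided p ≈ 0.1739, which is ≥ 0.025, so fail to reject H₀.
The data do not give significant evidence that the true slope on incubation time is below 0.1537 log₁₀ CFU per unit.

t = -0.9512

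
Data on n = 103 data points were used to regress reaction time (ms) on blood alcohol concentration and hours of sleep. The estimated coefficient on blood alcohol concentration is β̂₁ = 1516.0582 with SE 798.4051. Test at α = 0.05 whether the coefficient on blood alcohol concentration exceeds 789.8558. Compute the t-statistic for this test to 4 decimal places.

H₀: β₁ = 789.8558 vs H₁: β₁ > 789.8558.
t = (β̂₁ − β₁⁰)/SE = (1516.0582 − 789.8558) / 798.4051 = 0.9096.
df = n − k − 1 = 103 − 2 − 1 = 100.
One-sided p ≈ 0.1826, which is ≥ 0.05, so fail to reject H₀.
The data do not give significant evidence that the true slope on blood alcohol concentration exceeds 789.8558 ms per unit, holding the other predictors fixed.

t = 0.9096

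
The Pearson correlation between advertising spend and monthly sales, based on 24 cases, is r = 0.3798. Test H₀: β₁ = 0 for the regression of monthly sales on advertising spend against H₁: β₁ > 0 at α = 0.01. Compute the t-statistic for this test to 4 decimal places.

t = 1.9257

t = r·√(n − 2)/√(1 − r²) = 0.3798·√22/√0.855752 = 1.9257.
df = n − 2 = 22.
One-sided p ≈ 0.0336, which is ≥ 0.01, so fail to reject H₀.
The data do not give significant evidence of a linear association between advertising spend and monthly sales.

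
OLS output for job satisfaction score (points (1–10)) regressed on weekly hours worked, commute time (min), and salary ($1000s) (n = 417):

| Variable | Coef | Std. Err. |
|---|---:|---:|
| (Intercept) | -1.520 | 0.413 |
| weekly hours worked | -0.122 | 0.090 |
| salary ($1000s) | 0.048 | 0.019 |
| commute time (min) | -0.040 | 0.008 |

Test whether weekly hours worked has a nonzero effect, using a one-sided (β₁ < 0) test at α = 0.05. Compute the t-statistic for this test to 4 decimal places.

Read off: b = -0.122, SE = 0.090 for weekly hours worked.
H₀: β₁ = 0 vs H₁: β₁ < 0.
t = -0.122 / 0.090 = -1.3556.
df = n − k − 1 = 417 − 3 − 1 = 413.
One-sided p ≈ 0.0880, which is ≥ 0.05, so fail to reject H₀.
The data do not give significant evidence that the true slope on weekly hours worked is negative, holding the other predictors fixed.

t = -1.3556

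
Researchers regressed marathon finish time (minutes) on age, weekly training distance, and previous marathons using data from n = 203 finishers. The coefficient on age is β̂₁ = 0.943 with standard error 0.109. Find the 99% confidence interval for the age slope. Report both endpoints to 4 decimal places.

df = n − k − 1 = 203 − 3 − 1 = 199.
t* = t_{0.005, 199} = 2.60076.
Margin = t* × SE = 2.60076 × 0.109 = 0.283483.
CI: 0.943 ± 0.283483 → (0.6595, 1.2265).
With 99% confidence, each one-unit increase in age is associated with a change of between 0.6595 and 1.2265 minutes in marathon finish time, holding the other predictors fixed.

(0.6595, 1.2265)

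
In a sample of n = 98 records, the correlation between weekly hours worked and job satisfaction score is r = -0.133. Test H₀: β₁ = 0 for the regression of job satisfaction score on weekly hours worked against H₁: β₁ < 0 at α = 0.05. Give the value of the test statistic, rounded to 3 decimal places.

t = -1.315

t = r·√(n − 2)/√(1 − r²) = -0.133·√96/√0.982311 = -1.315.
df = n − 2 = 96.
One-sided p ≈ 0.0959, which is ≥ 0.05, so fail to reject H₀.
The data do not give significant evidence of a linear association between weekly hours worked and job satisfaction score.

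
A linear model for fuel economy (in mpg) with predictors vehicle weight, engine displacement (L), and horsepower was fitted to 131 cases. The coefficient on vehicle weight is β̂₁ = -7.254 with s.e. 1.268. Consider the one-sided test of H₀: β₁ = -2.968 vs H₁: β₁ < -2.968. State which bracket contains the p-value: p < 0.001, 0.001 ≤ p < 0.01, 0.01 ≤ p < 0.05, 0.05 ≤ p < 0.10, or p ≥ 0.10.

p < 0.001

t = (-7.254 − (-2.968)) / 1.268 = -3.380.
df = n − k − 1 = 131 − 3 − 1 = 127.
One-sided p = P(T_{127} < t) ≈ 0.0005.
So p < 0.001.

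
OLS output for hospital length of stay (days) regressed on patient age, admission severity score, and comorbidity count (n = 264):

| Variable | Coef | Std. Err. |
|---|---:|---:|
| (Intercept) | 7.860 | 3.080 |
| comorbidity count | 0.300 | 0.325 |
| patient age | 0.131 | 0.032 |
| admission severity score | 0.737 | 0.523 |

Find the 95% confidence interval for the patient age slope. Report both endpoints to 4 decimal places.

(0.0680, 0.1940)

Read off: b = 0.131, SE = 0.032 for patient age.
df = n − k − 1 = 264 − 3 − 1 = 260.
t* = t_{0.025, 260} = 1.96913.
Margin = t* × SE = 1.96913 × 0.032 = 0.063012.
CI: 0.131 ± 0.063012 → (0.0680, 0.1940).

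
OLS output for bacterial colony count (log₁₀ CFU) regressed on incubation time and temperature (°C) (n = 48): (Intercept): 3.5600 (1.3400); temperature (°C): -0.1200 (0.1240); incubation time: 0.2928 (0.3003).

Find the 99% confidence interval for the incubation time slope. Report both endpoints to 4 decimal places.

(-0.5149, 1.1005)

Read off: b = 0.2928, SE = 0.3003 for incubation time.
df = n − k − 1 = 48 − 2 − 1 = 45.
t* = t_{0.005, 45} = 2.689585.
Margin = t* × SE = 2.689585 × 0.3003 = 0.807682.
CI: 0.2928 ± 0.807682 → (-0.5149, 1.1005).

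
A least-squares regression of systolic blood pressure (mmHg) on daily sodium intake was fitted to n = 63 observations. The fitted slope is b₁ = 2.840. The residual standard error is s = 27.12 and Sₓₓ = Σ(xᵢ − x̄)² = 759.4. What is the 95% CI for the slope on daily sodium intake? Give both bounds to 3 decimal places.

(0.872, 4.808)

SE(b₁) = s/√Sₓₓ = 27.12/√759.4 = 0.984134.
df = n − 2 = 61.
t* = t_{0.025, 61} = 1.999624.
Margin = t* × SE = 1.999624 × 0.984134 = 1.96790.
CI: 2.840 ± 1.96790 → (0.872, 4.808).
With 95% confidence, each one-unit increase in daily sodium intake is associated with a change of between 0.872 and 4.808 mmHg in systolic blood pressure.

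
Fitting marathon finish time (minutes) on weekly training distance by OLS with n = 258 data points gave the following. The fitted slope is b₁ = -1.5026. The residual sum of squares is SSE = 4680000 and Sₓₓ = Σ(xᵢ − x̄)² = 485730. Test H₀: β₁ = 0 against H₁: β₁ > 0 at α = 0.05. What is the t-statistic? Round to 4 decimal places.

t = -7.7453

MSE = SSE/(n − 2) = 4680000/256 = 18281.2.
SE(b₁) = √(MSE/Sₓₓ) = √(18281.2/485730) = 0.194002.
t = -1.5026 / 0.194002 = -7.7453.
df = n − 2 = 256.
One-sided p ≈ 1.0000, which is ≥ 0.05, so fail to reject H₀.
The data do not give significant evidence that the true slope on weekly training distance is positive.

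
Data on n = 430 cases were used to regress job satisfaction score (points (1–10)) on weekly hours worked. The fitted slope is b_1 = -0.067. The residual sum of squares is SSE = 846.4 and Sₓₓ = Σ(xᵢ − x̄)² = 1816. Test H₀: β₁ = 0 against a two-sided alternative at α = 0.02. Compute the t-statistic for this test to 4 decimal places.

t = -2.0303

MSE = SSE/(n − 2) = 846.4/428 = 1.97757.
SE(b_1) = √(MSE/Sₓₓ) = √(1.97757/1816) = 0.0329996.
t = -0.067 / 0.0329996 = -2.0303.
df = n − 2 = 428.
Two-sided p ≈ 0.0429, which is ≥ 0.02, so fail to reject H₀.
The data do not give significant evidence of an association between weekly hours worked and job satisfaction score.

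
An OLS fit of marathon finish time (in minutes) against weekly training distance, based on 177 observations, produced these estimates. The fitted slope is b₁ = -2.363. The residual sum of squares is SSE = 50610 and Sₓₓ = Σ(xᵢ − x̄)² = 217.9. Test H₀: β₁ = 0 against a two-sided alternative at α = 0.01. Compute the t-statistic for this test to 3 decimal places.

t = -2.051

MSE = SSE/(n − 2) = 50610/175 = 289.2.
SE(b₁) = √(MSE/Sₓₓ) = √(289.2/217.9) = 1.15205.
t = -2.363 / 1.15205 = -2.051.
df = n − 2 = 175.
Two-sided p ≈ 0.0417, which is ≥ 0.01, so fail to reject H₀.
The data do not give significant evidence of an association between weekly training distance and marathon finish time.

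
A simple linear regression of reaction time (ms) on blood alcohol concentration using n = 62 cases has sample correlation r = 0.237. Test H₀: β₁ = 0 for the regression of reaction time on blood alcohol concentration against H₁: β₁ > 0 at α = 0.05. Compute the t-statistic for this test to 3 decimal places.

t = r·√(n − 2)/√(1 − r²) = 0.237·√60/√0.943831 = 1.890.
df = n − 2 = 60.
One-sided p ≈ 0.0318, which is < 0.05, so reject H₀.
There is evidence of a linear association between blood alcohol concentration and reaction time.

t = 1.890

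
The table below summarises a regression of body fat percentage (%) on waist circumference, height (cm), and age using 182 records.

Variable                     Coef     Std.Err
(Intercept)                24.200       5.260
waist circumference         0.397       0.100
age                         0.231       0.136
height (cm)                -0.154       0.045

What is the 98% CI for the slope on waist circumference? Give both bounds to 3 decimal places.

Read off: b = 0.397, SE = 0.100 for waist circumference.
df = n − k − 1 = 182 − 3 − 1 = 178.
t* = t_{0.01, 178} = 2.347479.
Margin = t* × SE = 2.347479 × 0.100 = 0.23475.
CI: 0.397 ± 0.23475 → (0.162, 0.632).

(0.162, 0.632)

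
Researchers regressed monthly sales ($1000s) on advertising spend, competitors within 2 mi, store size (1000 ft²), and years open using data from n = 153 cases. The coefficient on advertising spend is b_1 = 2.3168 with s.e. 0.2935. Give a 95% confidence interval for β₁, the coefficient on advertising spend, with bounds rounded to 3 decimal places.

df = n − k − 1 = 153 − 4 − 1 = 148.
t* = t_{0.025, 148} = 1.976122.
Margin = t* × SE = 1.976122 × 0.2935 = 0.57999.
CI: 2.3168 ± 0.57999 → (1.737, 2.897).
With 95% confidence, each one-unit increase in advertising spend is associated with a change of between 1.737 and 2.897 $1000s in monthly sales, holding the other predictors fixed.

(1.737, 2.897)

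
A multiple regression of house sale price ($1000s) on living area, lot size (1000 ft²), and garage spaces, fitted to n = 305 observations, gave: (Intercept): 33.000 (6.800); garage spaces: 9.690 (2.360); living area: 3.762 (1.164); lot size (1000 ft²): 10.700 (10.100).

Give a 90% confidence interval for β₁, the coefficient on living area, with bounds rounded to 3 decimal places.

(1.841, 5.683)

Read off: b = 3.762, SE = 1.164 for living area.
df = n − k − 1 = 305 − 3 − 1 = 301.
t* = t_{0.05, 301} = 1.649932.
Margin = t* × SE = 1.649932 × 1.164 = 1.92052.
CI: 3.762 ± 1.92052 → (1.841, 5.683).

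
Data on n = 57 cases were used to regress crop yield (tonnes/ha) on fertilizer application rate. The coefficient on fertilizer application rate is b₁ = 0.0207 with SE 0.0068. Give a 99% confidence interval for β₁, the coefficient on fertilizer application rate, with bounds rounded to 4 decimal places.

(0.0026, 0.0388)

df = n − 2 = 57 − 2 = 55.
t* = t_{0.005, 55} = 2.668216.
Margin = t* × SE = 2.668216 × 0.0068 = 0.018144.
CI: 0.0207 ± 0.018144 → (0.0026, 0.0388).
With 99% confidence, each one-unit increase in fertilizer application rate is associated with a change of between 0.0026 and 0.0388 tonnes/ha in crop yield.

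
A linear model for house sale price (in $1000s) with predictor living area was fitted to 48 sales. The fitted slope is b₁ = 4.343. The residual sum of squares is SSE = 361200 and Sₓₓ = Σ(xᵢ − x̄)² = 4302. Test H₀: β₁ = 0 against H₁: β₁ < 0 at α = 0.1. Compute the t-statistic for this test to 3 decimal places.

t = 3.215

MSE = SSE/(n − 2) = 361200/46 = 7852.17.
SE(b₁) = √(MSE/Sₓₓ) = √(7852.17/4302) = 1.35101.
t = 4.343 / 1.35101 = 3.215.
df = n − 2 = 46.
One-sided p ≈ 0.9988, which is ≥ 0.1, so fail to reject H₀.
The data do not give significant evidence that the true slope on living area is negative.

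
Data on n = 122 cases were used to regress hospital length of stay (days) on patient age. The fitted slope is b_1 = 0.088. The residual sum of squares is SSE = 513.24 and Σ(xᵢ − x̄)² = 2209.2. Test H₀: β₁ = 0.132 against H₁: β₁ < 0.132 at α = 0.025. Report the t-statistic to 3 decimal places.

t = -1.000

MSE = SSE/(n − 2) = 513.24/120 = 4.277.
SE(b_1) = √(MSE/Sₓₓ) = √(4.277/2209.2) = 0.0439999.
t = (0.088 − 0.132) / 0.0439999 = -1.000.
df = n − 2 = 120.
One-sided p ≈ 0.1597, which is ≥ 0.025, so fail to reject H₀.
The data do not give significant evidence that the true slope on patient age is below 0.132 days per unit.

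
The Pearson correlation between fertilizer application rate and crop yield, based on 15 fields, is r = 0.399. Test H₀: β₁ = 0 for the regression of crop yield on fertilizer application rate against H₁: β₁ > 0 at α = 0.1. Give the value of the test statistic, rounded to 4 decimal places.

t = 1.5689

t = r·√(n − 2)/√(1 − r²) = 0.399·√13/√0.840799 = 1.5689.
df = n − 2 = 13.
One-sided p ≈ 0.0703, which is < 0.1, so reject H₀.
There is evidence of a linear association between fertilizer application rate and crop yield.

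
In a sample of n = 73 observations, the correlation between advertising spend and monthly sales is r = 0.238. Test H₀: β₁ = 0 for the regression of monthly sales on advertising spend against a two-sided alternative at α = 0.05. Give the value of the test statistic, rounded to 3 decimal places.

t = 2.065

t = r·√(n − 2)/√(1 − r²) = 0.238·√71/√0.943356 = 2.065.
df = n − 2 = 71.
Two-sided p ≈ 0.0426, which is < 0.05, so reject H₀.
There is evidence of a linear association between advertising spend and monthly sales.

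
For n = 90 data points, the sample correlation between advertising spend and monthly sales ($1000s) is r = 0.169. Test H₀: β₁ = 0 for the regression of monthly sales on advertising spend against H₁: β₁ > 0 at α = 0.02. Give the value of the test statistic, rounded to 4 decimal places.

t = r·√(n − 2)/√(1 − r²) = 0.169·√88/√0.971439 = 1.6085.
df = n − 2 = 88.
One-sided p ≈ 0.0557, which is ≥ 0.02, so fail to reject H₀.
The data do not give significant evidence of a linear association between advertising spend and monthly sales.

t = 1.6085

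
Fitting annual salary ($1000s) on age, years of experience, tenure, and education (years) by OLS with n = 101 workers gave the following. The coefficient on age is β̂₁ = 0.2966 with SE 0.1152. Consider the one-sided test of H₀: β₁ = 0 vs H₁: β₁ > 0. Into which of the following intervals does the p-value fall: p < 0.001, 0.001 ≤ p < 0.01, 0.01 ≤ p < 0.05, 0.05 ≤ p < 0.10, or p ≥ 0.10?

0.001 ≤ p < 0.01

t = 0.2966 / 0.1152 = 2.575.
df = n − k − 1 = 101 − 4 − 1 = 96.
One-sided p = P(T_{96} > t) ≈ 0.0058.
So 0.001 ≤ p < 0.01.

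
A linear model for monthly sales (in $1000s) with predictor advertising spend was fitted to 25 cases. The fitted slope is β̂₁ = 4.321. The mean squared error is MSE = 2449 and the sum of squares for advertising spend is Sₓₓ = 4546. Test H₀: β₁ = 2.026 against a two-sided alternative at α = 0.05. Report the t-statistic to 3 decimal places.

t = 3.127

SE(β̂₁) = √(MSE/Sₓₓ) = √(2449/4546) = 0.733972.
t = (4.321 − 2.026) / 0.733972 = 3.127.
df = n − 2 = 23.
Two-sided p ≈ 0.0047, which is < 0.05, so reject H₀.
There is evidence that the true slope on advertising spend differs from 2.026 $1000s per unit.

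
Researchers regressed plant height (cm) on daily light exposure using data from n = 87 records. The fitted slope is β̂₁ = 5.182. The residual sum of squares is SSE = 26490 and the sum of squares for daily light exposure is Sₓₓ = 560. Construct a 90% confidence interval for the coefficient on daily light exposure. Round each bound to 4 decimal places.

(3.9414, 6.4226)

MSE = SSE/(n − 2) = 26490/85 = 311.647.
SE(β̂₁) = √(MSE/Sₓₓ) = √(311.647/560) = 0.745998.
df = n − 2 = 85.
t* = t_{0.05, 85} = 1.662978.
Margin = t* × SE = 1.662978 × 0.745998 = 1.240578.
CI: 5.182 ± 1.240578 → (3.9414, 6.4226).
With 90% confidence, each one-unit increase in daily light exposure is associated with a change of between 3.9414 and 6.4226 cm in plant height.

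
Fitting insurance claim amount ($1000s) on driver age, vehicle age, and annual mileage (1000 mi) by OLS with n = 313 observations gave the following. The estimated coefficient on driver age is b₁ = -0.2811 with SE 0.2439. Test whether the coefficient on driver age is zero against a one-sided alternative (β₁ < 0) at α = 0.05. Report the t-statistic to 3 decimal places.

t = -1.153

H₀: β₁ = 0 vs H₁: β₁ < 0.
t = (b₁ − β₁⁰)/SE = -0.2811 / 0.2439 = -1.153.
df = n − k − 1 = 313 − 3 − 1 = 309.
One-sided p ≈ 0.1250, which is ≥ 0.05, so fail to reject H₀.
The data do not give significant evidence that the true slope on driver age is negative, holding the other predictors fixed.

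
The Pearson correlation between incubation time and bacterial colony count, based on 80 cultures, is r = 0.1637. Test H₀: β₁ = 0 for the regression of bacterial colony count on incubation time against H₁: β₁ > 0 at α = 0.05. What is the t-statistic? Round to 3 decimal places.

t = 1.466

t = r·√(n − 2)/√(1 − r²) = 0.1637·√78/√0.973202 = 1.466.
df = n − 2 = 78.
One-sided p ≈ 0.0734, which is ≥ 0.05, so fail to reject H₀.
The data do not give significant evidence of a linear association between incubation time and bacterial colony count.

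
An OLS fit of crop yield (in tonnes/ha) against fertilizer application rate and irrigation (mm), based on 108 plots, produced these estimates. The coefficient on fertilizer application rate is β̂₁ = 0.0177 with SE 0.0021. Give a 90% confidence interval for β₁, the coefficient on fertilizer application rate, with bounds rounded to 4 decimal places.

(0.0142, 0.0212)

df = n − k − 1 = 108 − 2 − 1 = 105.
t* = t_{0.05, 105} = 1.659495.
Margin = t* × SE = 1.659495 × 0.0021 = 0.003485.
CI: 0.0177 ± 0.003485 → (0.0142, 0.0212).
With 90% confidence, each one-unit increase in fertilizer application rate is associated with a change of between 0.0142 and 0.0212 tonnes/ha in crop yield, holding the other predictors fixed.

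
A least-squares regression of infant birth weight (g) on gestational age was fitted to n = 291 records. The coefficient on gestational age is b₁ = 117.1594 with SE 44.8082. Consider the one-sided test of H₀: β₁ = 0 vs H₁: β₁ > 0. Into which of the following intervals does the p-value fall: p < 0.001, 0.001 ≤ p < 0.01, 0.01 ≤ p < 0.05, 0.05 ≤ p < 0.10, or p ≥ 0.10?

0.001 ≤ p < 0.01

t = 117.1594 / 44.8082 = 2.615.
df = n − 2 = 291 − 2 = 289.
One-sided p = P(T_{289} > t) ≈ 0.0047.
So 0.001 ≤ p < 0.01.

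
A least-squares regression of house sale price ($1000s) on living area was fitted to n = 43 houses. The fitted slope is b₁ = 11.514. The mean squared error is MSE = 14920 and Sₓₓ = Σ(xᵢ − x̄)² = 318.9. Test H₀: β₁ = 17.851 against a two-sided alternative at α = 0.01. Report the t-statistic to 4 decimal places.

t = -0.9265

SE(b₁) = √(MSE/Sₓₓ) = √(14920/318.9) = 6.84002.
t = (11.514 − 17.851) / 6.84002 = -0.9265.
df = n − 2 = 41.
Two-sided p ≈ 0.3596, which is ≥ 0.01, so fail to reject H₀.
The data are consistent with a true slope of 17.851 $1000s per unit of living area.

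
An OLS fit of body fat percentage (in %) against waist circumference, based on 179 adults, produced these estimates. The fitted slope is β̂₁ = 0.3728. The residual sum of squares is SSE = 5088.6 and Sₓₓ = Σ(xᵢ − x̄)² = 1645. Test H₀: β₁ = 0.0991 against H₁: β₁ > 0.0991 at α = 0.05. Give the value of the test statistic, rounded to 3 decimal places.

t = 2.070

MSE = SSE/(n − 2) = 5088.6/177 = 28.7492.
SE(β̂₁) = √(MSE/Sₓₓ) = √(28.7492/1645) = 0.132199.
t = (0.3728 − 0.0991) / 0.132199 = 2.070.
df = n − 2 = 177.
One-sided p ≈ 0.0199, which is < 0.05, so reject H₀.
There is evidence that the true slope on waist circumference exceeds 0.0991 % per unit.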